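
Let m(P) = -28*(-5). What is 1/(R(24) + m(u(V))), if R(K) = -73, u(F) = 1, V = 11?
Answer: 1/67 ≈ 0.014925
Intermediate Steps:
m(P) = 140
1/(R(24) + m(u(V))) = 1/(-73 + 140) = 1/67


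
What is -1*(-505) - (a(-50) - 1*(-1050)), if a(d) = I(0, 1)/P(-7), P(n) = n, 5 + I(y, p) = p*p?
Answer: -3819/7 ≈ -545.57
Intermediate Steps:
I(y, p) = -5 + p**2 (I(y, p) = -5 + p*p = -5 + p**2)
a(d) = 4/7 (a(d) = (-5 + 1**2)/(-7) = (-5 + 1)*(-1/7) = -4*(-1/7) = 4/7)
-1*(-505) - (a(-50) - 1*(-1050)) = -1*(-505) - (4/7 - 1*(-1050)) = 505 - (4/7 + 1050) = 505 - 1*7354/7 = 505 - 7354/7 = -3819/7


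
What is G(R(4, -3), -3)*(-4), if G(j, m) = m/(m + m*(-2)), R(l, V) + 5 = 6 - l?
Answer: 4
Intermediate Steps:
R(l, V) = 1 - l (R(l, V) = -5 + (6 - l) = 1 - l)
G(j, m) = -1 (G(j, m) = m/(m - 2*m) = m/((-m)) = m*(-1/m) = -1)
G(R(4, -3), -3)*(-4) = -1*(-4) = 4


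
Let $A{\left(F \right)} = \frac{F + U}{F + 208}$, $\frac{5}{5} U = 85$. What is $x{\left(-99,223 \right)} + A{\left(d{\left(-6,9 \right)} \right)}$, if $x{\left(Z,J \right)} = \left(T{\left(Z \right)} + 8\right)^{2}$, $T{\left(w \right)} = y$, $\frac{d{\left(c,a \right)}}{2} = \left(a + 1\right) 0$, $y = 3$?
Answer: $\frac{25253}{208} \approx 121.41$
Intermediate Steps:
$U = 85$
$d{\left(c,a \right)} = 0$ ($d{\left(c,a \right)} = 2 \left(a + 1\right) 0 = 2 \left(1 + a\right) 0 = 2 \cdot 0 = 0$)
$A{\left(F \right)} = \frac{85 + F}{208 + F}$ ($A{\left(F \right)} = \frac{F + 85}{F + 208} = \frac{85 + F}{208 + F}$)
$T{\left(w \right)} = 3$
$x{\left(Z,J \right)} = 121$ ($x{\left(Z,J \right)} = \left(3 + 8\right)^{2} = 11^{2} = 121$)
$x{\left(-99,223 \right)} + A{\left(d{\left(-6,9 \right)} \right)} = 121 + \frac{85 + 0}{208 + 0} = 121 + \frac{1}{208} \cdot 85 = 121 + \frac{85}{208} = \frac{25253}{208}$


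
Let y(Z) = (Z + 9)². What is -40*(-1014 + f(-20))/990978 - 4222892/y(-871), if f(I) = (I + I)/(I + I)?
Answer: -519335615687/92042532129 ≈ -5.6423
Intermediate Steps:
y(Z) = (9 + Z)²
f(I) = 1 (f(I) = (2*I)/((2*I)) = (2*I)*(1/(2*I)) = 1)
-40*(-1014 + f(-20))/990978 - 4222892/y(-871) = -40*(-1014 + 1)/990978 - 4222892/(9 - 871)² = -40*(-1013)*(1/990978) - 4222892/((-862)²) = 40520*(1/990978) - 4222892/743044 = 20260/495489 - 4222892*1/743044 = 20260/495489 - 1055723/185761 = -519335615687/92042532129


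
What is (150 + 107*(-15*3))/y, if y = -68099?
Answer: 4665/68099 ≈ 0.068503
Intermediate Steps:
(150 + 107*(-15*3))/y = (150 + 107*(-15*3))/(-68099) = (150 + 107*(-45))*(-1/68099) = (150 - 4815)*(-1/68099) = -4665*(-1/68099) = 4665/68099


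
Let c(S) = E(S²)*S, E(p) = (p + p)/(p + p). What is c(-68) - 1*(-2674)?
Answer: 2606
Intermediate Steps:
E(p) = 1 (E(p) = (2*p)/((2*p)) = (2*p)*(1/(2*p)) = 1)
c(S) = S (c(S) = 1*S = S)
c(-68) - 1*(-2674) = -68 - 1*(-2674) = -68 + 2674 = 2606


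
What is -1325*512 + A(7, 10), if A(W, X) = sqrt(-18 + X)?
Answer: -678400 + 2*I*sqrt(2) ≈ -6.784e+5 + 2.8284*I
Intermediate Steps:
-1325*512 + A(7, 10) = -1325*512 + sqrt(-18 + 10) = -678400 + sqrt(-8) = -678400 + 2*I*sqrt(2)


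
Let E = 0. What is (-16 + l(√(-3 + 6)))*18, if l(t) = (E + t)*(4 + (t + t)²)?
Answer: -288 + 288*√3 ≈ 210.83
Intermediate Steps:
l(t) = t*(4 + 4*t²) (l(t) = (0 + t)*(4 + (t + t)²) = t*(4 + (2*t)²) = t*(4 + 4*t²))
(-16 + l(√(-3 + 6)))*18 = (-16 + 4*√(-3 + 6)*(1 + (√(-3 + 6))²))*18 = (-16 + 4*√3*(1 + (√3)²))*18 = (-16 + 4*√3*(1 + 3))*18 = (-16 + 4*√3*4)*18 = (-16 + 16*√3)*18 = -288 + 288*√3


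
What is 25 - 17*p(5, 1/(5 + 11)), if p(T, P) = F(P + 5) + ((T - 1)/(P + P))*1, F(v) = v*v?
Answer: -244401/256 ≈ -954.69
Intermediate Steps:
F(v) = v²
p(T, P) = (5 + P)² + (-1 + T)/(2*P) (p(T, P) = (P + 5)² + ((T - 1)/(P + P))*1 = (5 + P)² + ((-1 + T)/((2*P)))*1 = (5 + P)² + ((-1 + T)*(1/(2*P)))*1 = (5 + P)² + ((-1 + T)/(2*P))*1 = (5 + P)² + (-1 + T)/(2*P))
25 - 17*p(5, 1/(5 + 11)) = 25 - 17*(-1 + 5 + 2*(5 + 1/(5 + 11))²/(5 + 11))/(2*(1/(5 + 11))) = 25 - 17*(-1 + 5 + 2*(5 + 1/16)²/16)/(2*(1/16)) = 25 - 17*(-1 + 5 + 2*(1/16)*(5 + 1/16)²)/(2*1/16) = 25 - 17*16*(-1 + 5 + 2*(1/16)*(81/16)²)/2 = 25 - 17*16*(-1 + 5 + 2*(1/16)*(6561/256))/2 = 25 - 17*16*(-1 + 5 + 6561/2048)/2 = 25 - 17*16*14753/(2*2048) = 25 - 17*14753/256 = 25 - 250801/256 = -244401/256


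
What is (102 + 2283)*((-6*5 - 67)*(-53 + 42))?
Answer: 2544795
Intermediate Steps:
(102 + 2283)*((-6*5 - 67)*(-53 + 42)) = 2385*((-30 - 67)*(-11)) = 2385*(-97*(-11)) = 2385*1067 = 2544795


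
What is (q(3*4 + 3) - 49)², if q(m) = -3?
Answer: 2704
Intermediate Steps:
(q(3*4 + 3) - 49)² = (-3 - 49)² = (-52)² = 2704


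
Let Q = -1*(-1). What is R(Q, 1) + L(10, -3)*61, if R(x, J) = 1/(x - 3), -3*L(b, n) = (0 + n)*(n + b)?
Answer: 853/2 ≈ 426.50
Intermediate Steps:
Q = 1
L(b, n) = -n*(b + n)/3 (L(b, n) = -(0 + n)*(n + b)/3 = -n*(b + n)/3)
R(x, J) = 1/(-3 + x)
R(Q, 1) + L(10, -3)*61 = 1/(-3 + 1) - 1/3*(-3)*(10 - 3)*61 = 1/(-2) - 1/3*(-3)*7*61 = -1/2 + 7*61 = -1/2 + 427 = 853/2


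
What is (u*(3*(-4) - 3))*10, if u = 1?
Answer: -150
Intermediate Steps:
(u*(3*(-4) - 3))*10 = (1*(3*(-4) - 3))*10 = (1*(-12 - 3))*10 = (1*(-15))*10 = -15*10 = -150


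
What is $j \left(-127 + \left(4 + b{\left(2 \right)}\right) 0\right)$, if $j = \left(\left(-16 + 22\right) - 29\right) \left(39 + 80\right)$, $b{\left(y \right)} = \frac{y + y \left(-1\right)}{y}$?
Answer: $347599$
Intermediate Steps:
$b{\left(y \right)} = 0$ ($b{\left(y \right)} = \frac{y - y}{y} = \frac{0}{y} = 0$)
$j = -2737$ ($j = \left(6 - 29\right) 119 = \left(-23\right) 119 = -2737$)
$j \left(-127 + \left(4 + b{\left(2 \right)}\right) 0\right) = - 2737 \left(-127 + \left(4 + 0\right) 0\right) = - 2737 \left(-127 + 4 \cdot 0\right) = - 2737 \left(-127 + 0\right) = \left(-2737\right) \left(-127\right) = 347599$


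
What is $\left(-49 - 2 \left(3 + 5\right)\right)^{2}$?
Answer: $4225$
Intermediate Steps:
$\left(-49 - 2 \left(3 + 5\right)\right)^{2} = \left(-49 - 16\right)^{2} = \left(-65\right)^{2} = 4225$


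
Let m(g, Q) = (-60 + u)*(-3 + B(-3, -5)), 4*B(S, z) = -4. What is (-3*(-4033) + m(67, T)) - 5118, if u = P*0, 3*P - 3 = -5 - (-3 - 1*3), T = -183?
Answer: 7221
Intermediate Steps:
B(S, z) = -1 (B(S, z) = (¼)*(-4) = -1)
P = 4/3 (P = 1 + (-5 - (-3 - 1*3))/3 = 1 + (-5 - (-3 - 3))/3 = 1 + (-5 - 1*(-6))/3 = 1 + (-5 + 6)/3 = 1 + (⅓)*1 = 1 + ⅓ = 4/3 ≈ 1.3333)
u = 0 (u = (4/3)*0 = 0)
m(g, Q) = 240 (m(g, Q) = (-60 + 0)*(-3 - 1) = -60*(-4) = 240)
(-3*(-4033) + m(67, T)) - 5118 = (-3*(-4033) + 240) - 5118 = (12099 + 240) - 5118 = 12339 - 5118 = 7221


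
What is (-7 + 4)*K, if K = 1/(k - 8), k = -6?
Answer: 3/14 ≈ 0.21429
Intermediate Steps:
K = -1/14 (K = 1/(-6 - 8) = 1/(-14) = -1/14 ≈ -0.071429)
(-7 + 4)*K = (-7 + 4)*(-1/14) = -3*(-1/14) = 3/14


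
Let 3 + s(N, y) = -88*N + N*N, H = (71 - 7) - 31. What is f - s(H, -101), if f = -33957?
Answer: -32139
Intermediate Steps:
H = 33 (H = 64 - 31 = 33)
s(N, y) = -3 + N² - 88*N (s(N, y) = -3 + (-88*N + N*N) = -3 + (-88*N + N²) = -3 + (N² - 88*N) = -3 + N² - 88*N)
f - s(H, -101) = -33957 - (-3 + 33² - 88*33) = -33957 - (-3 + 1089 - 2904) = -33957 - 1*(-1818) = -33957 + 1818 = -32139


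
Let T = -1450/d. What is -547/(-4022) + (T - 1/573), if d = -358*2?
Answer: 445401943/206262237 ≈ 2.1594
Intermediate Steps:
d = -716 (d = -1*716 = -716)
T = 725/358 (T = -1450/(-716) = -1450*(-1/716) = 725/358 ≈ 2.0251)
-547/(-4022) + (T - 1/573) = -547/(-4022) + (725/358 - 1/573) = -547*(-1/4022) + (725/358 - 1*1/573) = 547/4022 + (725/358 - 1/573) = 547/4022 + 415067/205134 = 445401943/206262237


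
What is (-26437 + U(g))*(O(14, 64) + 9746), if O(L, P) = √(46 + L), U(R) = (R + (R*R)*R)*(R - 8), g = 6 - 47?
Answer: 32675423946 + 6705402*√15 ≈ 3.2701e+10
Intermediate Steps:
g = -41
U(R) = (-8 + R)*(R + R³) (U(R) = (R + R²*R)*(-8 + R) = (R + R³)*(-8 + R) = (-8 + R)*(R + R³))
(-26437 + U(g))*(O(14, 64) + 9746) = (-26437 - 41*(-8 - 41 + (-41)³ - 8*(-41)²))*(√(46 + 14) + 9746) = (-26437 - 41*(-8 - 41 - 68921 - 8*1681))*(√60 + 9746) = (-26437 - 41*(-8 - 41 - 68921 - 13448))*(2*√15 + 9746) = (-26437 - 41*(-82418))*(9746 + 2*√15) = (-26437 + 3379138)*(9746 + 2*√15) = 3352701*(9746 + 2*√15) = 32675423946 + 6705402*√15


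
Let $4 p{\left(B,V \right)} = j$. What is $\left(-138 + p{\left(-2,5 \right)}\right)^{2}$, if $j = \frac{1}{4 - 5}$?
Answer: $\frac{305809}{16} \approx 19113.0$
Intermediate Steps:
$j = -1$ ($j = \frac{1}{-1} = -1$)
$p{\left(B,V \right)} = - \frac{1}{4}$ ($p{\left(B,V \right)} = \frac{1}{4} \left(-1\right) = - \frac{1}{4}$)
$\left(-138 + p{\left(-2,5 \right)}\right)^{2} = \left(-138 - \frac{1}{4}\right)^{2} = \left(- \frac{553}{4}\right)^{2} = \frac{305809}{16}$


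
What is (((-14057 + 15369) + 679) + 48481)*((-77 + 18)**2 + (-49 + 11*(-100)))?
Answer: 117700704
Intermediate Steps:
(((-14057 + 15369) + 679) + 48481)*((-77 + 18)**2 + (-49 + 11*(-100))) = ((1312 + 679) + 48481)*((-59)**2 + (-49 - 1100)) = (1991 + 48481)*(3481 - 1149) = 50472*2332 = 117700704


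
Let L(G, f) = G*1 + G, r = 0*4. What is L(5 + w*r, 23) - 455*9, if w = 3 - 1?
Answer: -4085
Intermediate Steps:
r = 0
w = 2
L(G, f) = 2*G (L(G, f) = G + G = 2*G)
L(5 + w*r, 23) - 455*9 = 2*(5 + 2*0) - 455*9 = 2*(5 + 0) - 4095 = 2*5 - 4095 = 10 - 4095 = -4085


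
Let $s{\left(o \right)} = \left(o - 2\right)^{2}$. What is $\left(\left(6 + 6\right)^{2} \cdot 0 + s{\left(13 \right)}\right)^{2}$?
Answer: $14641$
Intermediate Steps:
$s{\left(o \right)} = \left(-2 + o\right)^{2}$
$\left(\left(6 + 6\right)^{2} \cdot 0 + s{\left(13 \right)}\right)^{2} = \left(\left(6 + 6\right)^{2} \cdot 0 + \left(-2 + 13\right)^{2}\right)^{2} = \left(12^{2} \cdot 0 + 11^{2}\right)^{2} = \left(144 \cdot 0 + 121\right)^{2} = \left(0 + 121\right)^{2} = 121^{2} = 14641$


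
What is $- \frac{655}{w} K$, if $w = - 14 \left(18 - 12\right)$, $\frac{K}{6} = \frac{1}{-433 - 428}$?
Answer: $- \frac{655}{12054} \approx -0.054339$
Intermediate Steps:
$K = - \frac{2}{287}$ ($K = \frac{6}{-433 - 428} = \frac{6}{-861} = 6 \left(- \frac{1}{861}\right) = - \frac{2}{287} \approx -0.0069686$)
$w = -84$ ($w = \left(-14\right) 6 = -84$)
$- \frac{655}{w} K = - \frac{655}{-84} \left(- \frac{2}{287}\right) = \left(-655\right) \left(- \frac{1}{84}\right) \left(- \frac{2}{287}\right) = \frac{655}{84} \left(- \frac{2}{287}\right) = - \frac{655}{12054}$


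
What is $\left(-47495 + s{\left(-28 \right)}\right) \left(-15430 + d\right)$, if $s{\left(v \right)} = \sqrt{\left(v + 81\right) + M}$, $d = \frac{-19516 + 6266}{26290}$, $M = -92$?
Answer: $\frac{1926719928525}{2629} - \frac{40566795 i \sqrt{39}}{2629} \approx 7.3287 \cdot 10^{8} - 96364.0 i$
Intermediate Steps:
$d = - \frac{1325}{2629}$ ($d = \left(-13250\right) \frac{1}{26290} = - \frac{1325}{2629} \approx -0.50399$)
$s{\left(v \right)} = \sqrt{-11 + v}$ ($s{\left(v \right)} = \sqrt{\left(v + 81\right) - 92} = \sqrt{\left(81 + v\right) - 92} = \sqrt{-11 + v}$)
$\left(-47495 + s{\left(-28 \right)}\right) \left(-15430 + d\right) = \left(-47495 + \sqrt{-11 - 28}\right) \left(-15430 - \frac{1325}{2629}\right) = \left(-47495 + \sqrt{-39}\right) \left(- \frac{40566795}{2629}\right) = \left(-47495 + i \sqrt{39}\right) \left(- \frac{40566795}{2629}\right) = \frac{1926719928525}{2629} - \frac{40566795 i \sqrt{39}}{2629}$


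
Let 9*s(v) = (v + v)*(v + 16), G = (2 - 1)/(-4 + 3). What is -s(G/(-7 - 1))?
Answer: -43/96 ≈ -0.44792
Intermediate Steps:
G = -1 (G = 1/(-1) = 1*(-1) = -1)
s(v) = 2*v*(16 + v)/9 (s(v) = ((v + v)*(v + 16))/9 = ((2*v)*(16 + v))/9 = (2*v*(16 + v))/9 = 2*v*(16 + v)/9)
-s(G/(-7 - 1)) = -2*-1/(-7 - 1)*(16 - 1/(-7 - 1))/9 = -2*-1/(-8)*(16 - 1/(-8))/9 = -2*(-1/8*(-1))*(16 - 1/8*(-1))/9 = -2*(16 + 1/8)/(9*8) = -2*129/(9*8*8) = -1*43/96 = -43/96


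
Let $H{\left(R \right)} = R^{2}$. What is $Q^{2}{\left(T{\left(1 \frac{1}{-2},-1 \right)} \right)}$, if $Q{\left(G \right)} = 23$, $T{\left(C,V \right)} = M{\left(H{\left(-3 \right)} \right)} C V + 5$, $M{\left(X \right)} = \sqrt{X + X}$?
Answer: $529$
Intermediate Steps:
$M{\left(X \right)} = \sqrt{2} \sqrt{X}$ ($M{\left(X \right)} = \sqrt{2 X} = \sqrt{2} \sqrt{X}$)
$T{\left(C,V \right)} = 5 + 3 C V \sqrt{2}$ ($T{\left(C,V \right)} = \sqrt{2} \sqrt{\left(-3\right)^{2}} C V + 5 = \sqrt{2} \sqrt{9} C V + 5 = \sqrt{2} \cdot 3 C V + 5 = 3 \sqrt{2} C V + 5 = 3 C \sqrt{2} V + 5 = 3 C V \sqrt{2} + 5 = 5 + 3 C V \sqrt{2}$)
$Q^{2}{\left(T{\left(1 \frac{1}{-2},-1 \right)} \right)} = 23^{2} = 529$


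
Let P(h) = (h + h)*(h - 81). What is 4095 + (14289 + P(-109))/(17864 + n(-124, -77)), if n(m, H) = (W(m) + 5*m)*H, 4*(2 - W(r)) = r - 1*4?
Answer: 257983379/62986 ≈ 4095.9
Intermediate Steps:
W(r) = 3 - r/4 (W(r) = 2 - (r - 1*4)/4 = 2 - (r - 4)/4 = 2 - (-4 + r)/4 = 2 + (1 - r/4) = 3 - r/4)
P(h) = 2*h*(-81 + h) (P(h) = (2*h)*(-81 + h) = 2*h*(-81 + h))
n(m, H) = H*(3 + 19*m/4) (n(m, H) = ((3 - m/4) + 5*m)*H = (3 + 19*m/4)*H = H*(3 + 19*m/4))
4095 + (14289 + P(-109))/(17864 + n(-124, -77)) = 4095 + (14289 + 2*(-109)*(-81 - 109))/(17864 + (¼)*(-77)*(12 + 19*(-124))) = 4095 + (14289 + 2*(-109)*(-190))/(17864 + (¼)*(-77)*(12 - 2356)) = 4095 + (14289 + 41420)/(17864 + (¼)*(-77)*(-2344)) = 4095 + 55709/(17864 + 45122) = 4095 + 55709/62986 = 257983379/62986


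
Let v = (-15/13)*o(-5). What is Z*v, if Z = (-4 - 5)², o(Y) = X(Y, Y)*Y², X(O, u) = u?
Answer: 151875/13 ≈ 11683.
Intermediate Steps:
o(Y) = Y³ (o(Y) = Y*Y² = Y³)
v = 1875/13 (v = -15/13*(-5)³ = -15*1/13*(-125) = -15/13*(-125) = 1875/13 ≈ 144.23)
Z = 81 (Z = (-9)² = 81)
Z*v = 81*(1875/13) = 151875/13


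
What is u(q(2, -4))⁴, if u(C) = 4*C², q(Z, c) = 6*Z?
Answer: 110075314176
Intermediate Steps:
u(q(2, -4))⁴ = (4*(6*2)²)⁴ = (4*12²)⁴ = (4*144)⁴ = 576⁴ = 110075314176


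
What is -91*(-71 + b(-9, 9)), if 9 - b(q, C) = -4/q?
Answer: 51142/9 ≈ 5682.4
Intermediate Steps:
b(q, C) = 9 + 4/q (b(q, C) = 9 - (-4)/q = 9 + 4/q)
-91*(-71 + b(-9, 9)) = -91*(-71 + (9 + 4/(-9))) = -91*(-71 + (9 + 4*(-⅑))) = -91*(-71 + (9 - 4/9)) = -91*(-71 + 77/9) = -91*(-562/9) = 51142/9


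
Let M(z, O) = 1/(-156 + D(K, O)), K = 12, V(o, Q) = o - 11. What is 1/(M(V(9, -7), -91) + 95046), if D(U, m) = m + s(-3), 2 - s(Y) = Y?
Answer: 242/23001131 ≈ 1.0521e-5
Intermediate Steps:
V(o, Q) = -11 + o
s(Y) = 2 - Y
D(U, m) = 5 + m (D(U, m) = m + (2 - 1*(-3)) = m + (2 + 3) = m + 5 = 5 + m)
M(z, O) = 1/(-151 + O) (M(z, O) = 1/(-156 + (5 + O)) = 1/(-151 + O))
1/(M(V(9, -7), -91) + 95046) = 1/(1/(-151 - 91) + 95046) = 1/(1/(-242) + 95046) = 1/(-1/242 + 95046) = 1/(23001131/242) = 242/23001131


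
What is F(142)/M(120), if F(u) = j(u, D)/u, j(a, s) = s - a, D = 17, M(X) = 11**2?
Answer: -125/17182 ≈ -0.0072751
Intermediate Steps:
M(X) = 121
F(u) = (17 - u)/u
F(142)/M(120) = ((17 - 1*142)/142)/121 = ((17 - 142)/142)*(1/121) = ((1/142)*(-125))*(1/121) = -125/142*1/121 = -125/17182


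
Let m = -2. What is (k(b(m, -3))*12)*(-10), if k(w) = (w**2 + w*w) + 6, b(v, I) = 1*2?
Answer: -1680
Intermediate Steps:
b(v, I) = 2
k(w) = 6 + 2*w**2 (k(w) = (w**2 + w**2) + 6 = 2*w**2 + 6 = 6 + 2*w**2)
(k(b(m, -3))*12)*(-10) = ((6 + 2*2**2)*12)*(-10) = ((6 + 2*4)*12)*(-10) = ((6 + 8)*12)*(-10) = (14*12)*(-10) = 168*(-10) = -1680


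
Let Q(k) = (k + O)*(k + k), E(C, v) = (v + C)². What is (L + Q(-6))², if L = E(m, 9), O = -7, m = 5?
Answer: 123904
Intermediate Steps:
E(C, v) = (C + v)²
Q(k) = 2*k*(-7 + k) (Q(k) = (k - 7)*(k + k) = (-7 + k)*(2*k) = 2*k*(-7 + k))
L = 196 (L = (5 + 9)² = 14² = 196)
(L + Q(-6))² = (196 + 2*(-6)*(-7 - 6))² = (196 + 2*(-6)*(-13))² = (196 + 156)² = 352² = 123904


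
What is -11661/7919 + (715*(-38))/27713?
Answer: -538320523/219459247 ≈ -2.4529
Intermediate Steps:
-11661/7919 + (715*(-38))/27713 = -11661*1/7919 - 27170*1/27713 = -11661/7919 - 27170/27713 = -538320523/219459247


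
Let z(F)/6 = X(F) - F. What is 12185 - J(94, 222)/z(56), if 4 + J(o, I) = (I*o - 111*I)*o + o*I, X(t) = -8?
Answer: 1086287/96 ≈ 11315.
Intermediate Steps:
J(o, I) = -4 + I*o + o*(-111*I + I*o) (J(o, I) = -4 + ((I*o - 111*I)*o + o*I) = -4 + ((-111*I + I*o)*o + I*o) = -4 + (o*(-111*I + I*o) + I*o) = -4 + (I*o + o*(-111*I + I*o)) = -4 + I*o + o*(-111*I + I*o))
z(F) = -48 - 6*F (z(F) = 6*(-8 - F) = -48 - 6*F)
12185 - J(94, 222)/z(56) = 12185 - (-4 + 222*94² - 110*222*94)/(-48 - 6*56) = 12185 - (-4 + 222*8836 - 2295480)/(-48 - 336) = 12185 - (-4 + 1961592 - 2295480)/(-384) = 12185 - (-333892)*(-1)/384 = 12185 - 1*83473/96 = 12185 - 83473/96 = 1086287/96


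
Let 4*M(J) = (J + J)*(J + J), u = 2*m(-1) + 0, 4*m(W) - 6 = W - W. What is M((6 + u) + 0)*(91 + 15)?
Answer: 8586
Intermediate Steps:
m(W) = 3/2 (m(W) = 3/2 + (W - W)/4 = 3/2 + (¼)*0 = 3/2 + 0 = 3/2)
u = 3 (u = 2*(3/2) + 0 = 3 + 0 = 3)
M(J) = J² (M(J) = ((J + J)*(J + J))/4 = ((2*J)*(2*J))/4 = (4*J²)/4 = J²)
M((6 + u) + 0)*(91 + 15) = ((6 + 3) + 0)²*(91 + 15) = (9 + 0)²*106 = 9²*106 = 81*106 = 8586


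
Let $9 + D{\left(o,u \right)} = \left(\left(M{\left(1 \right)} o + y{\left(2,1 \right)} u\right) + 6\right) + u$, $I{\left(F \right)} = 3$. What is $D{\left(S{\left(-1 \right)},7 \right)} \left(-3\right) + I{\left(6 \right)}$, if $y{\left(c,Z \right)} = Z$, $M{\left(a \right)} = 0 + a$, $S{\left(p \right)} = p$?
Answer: $-27$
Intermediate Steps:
$M{\left(a \right)} = a$
$D{\left(o,u \right)} = -3 + o + 2 u$ ($D{\left(o,u \right)} = -9 + \left(\left(\left(1 o + 1 u\right) + 6\right) + u\right) = -9 + \left(\left(\left(o + u\right) + 6\right) + u\right) = -9 + \left(\left(6 + o + u\right) + u\right) = -9 + \left(6 + o + 2 u\right) = -3 + o + 2 u$)
$D{\left(S{\left(-1 \right)},7 \right)} \left(-3\right) + I{\left(6 \right)} = \left(-3 - 1 + 2 \cdot 7\right) \left(-3\right) + 3 = \left(-3 - 1 + 14\right) \left(-3\right) + 3 = 10 \left(-3\right) + 3 = -30 + 3 = -27$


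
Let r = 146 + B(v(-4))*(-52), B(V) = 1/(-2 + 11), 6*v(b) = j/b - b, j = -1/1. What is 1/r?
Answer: 9/1262 ≈ 0.0071315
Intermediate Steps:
j = -1 (j = -1*1 = -1)
v(b) = -b/6 - 1/(6*b) (v(b) = (-1/b - b)/6 = (-b - 1/b)/6 = -b/6 - 1/(6*b))
B(V) = ⅑ (B(V) = 1/9 = ⅑)
r = 1262/9 (r = 146 + (⅑)*(-52) = 146 - 52/9 = 1262/9 ≈ 140.22)
1/r = 1/(1262/9) = 9/1262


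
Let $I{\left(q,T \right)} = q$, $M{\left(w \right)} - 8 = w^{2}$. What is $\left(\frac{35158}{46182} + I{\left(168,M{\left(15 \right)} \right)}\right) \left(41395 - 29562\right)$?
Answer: $\frac{46111627211}{23091} \approx 1.997 \cdot 10^{6}$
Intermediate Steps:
$M{\left(w \right)} = 8 + w^{2}$
$\left(\frac{35158}{46182} + I{\left(168,M{\left(15 \right)} \right)}\right) \left(41395 - 29562\right) = \left(\frac{35158}{46182} + 168\right) \left(41395 - 29562\right) = \left(35158 \cdot \frac{1}{46182} + 168\right) 11833 = \left(\frac{17579}{23091} + 168\right) 11833 = \frac{3896867}{23091} \cdot 11833 = \frac{46111627211}{23091}$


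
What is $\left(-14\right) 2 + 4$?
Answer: $-24$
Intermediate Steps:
$\left(-14\right) 2 + 4 = -28 + 4 = -24$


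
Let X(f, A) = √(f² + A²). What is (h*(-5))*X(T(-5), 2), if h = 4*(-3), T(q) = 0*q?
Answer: 120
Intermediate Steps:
T(q) = 0
X(f, A) = √(A² + f²)
h = -12
(h*(-5))*X(T(-5), 2) = (-12*(-5))*√(2² + 0²) = 60*√(4 + 0) = 60*√4 = 60*2 = 120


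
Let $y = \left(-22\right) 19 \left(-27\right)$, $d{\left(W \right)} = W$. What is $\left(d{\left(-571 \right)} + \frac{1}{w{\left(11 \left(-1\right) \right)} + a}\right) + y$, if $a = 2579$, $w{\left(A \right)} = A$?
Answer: $\frac{27516121}{2568} \approx 10715.0$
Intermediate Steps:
$y = 11286$ ($y = \left(-418\right) \left(-27\right) = 11286$)
$\left(d{\left(-571 \right)} + \frac{1}{w{\left(11 \left(-1\right) \right)} + a}\right) + y = \left(-571 + \frac{1}{11 \left(-1\right) + 2579}\right) + 11286 = \left(-571 + \frac{1}{-11 + 2579}\right) + 11286 = \left(-571 + \frac{1}{2568}\right) + 11286 = - \frac{1466327}{2568} + 11286 = \frac{27516121}{2568}$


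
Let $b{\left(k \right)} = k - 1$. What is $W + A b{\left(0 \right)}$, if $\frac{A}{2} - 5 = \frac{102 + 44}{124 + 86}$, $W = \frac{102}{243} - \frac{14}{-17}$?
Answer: $- \frac{489044}{48195} \approx -10.147$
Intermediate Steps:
$b{\left(k \right)} = -1 + k$
$W = \frac{1712}{1377}$ ($W = 102 \cdot \frac{1}{243} - - \frac{14}{17} = \frac{34}{81} + \frac{14}{17} = \frac{1712}{1377} \approx 1.2433$)
$A = \frac{1196}{105}$ ($A = 10 + 2 \frac{102 + 44}{124 + 86} = 10 + 2 \cdot \frac{146}{210} = 10 + 2 \cdot 146 \cdot \frac{1}{210} = 10 + 2 \cdot \frac{73}{105} = 10 + \frac{146}{105} = \frac{1196}{105} \approx 11.39$)
$W + A b{\left(0 \right)} = \frac{1712}{1377} + \frac{1196 \left(-1 + 0\right)}{105} = \frac{1712}{1377} + \frac{1196}{105} \left(-1\right) = \frac{1712}{1377} - \frac{1196}{105} = - \frac{489044}{48195}$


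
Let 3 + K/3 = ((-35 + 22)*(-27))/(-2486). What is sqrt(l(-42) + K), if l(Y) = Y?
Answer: I*sqrt(317807754)/2486 ≈ 7.171*I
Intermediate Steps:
K = -23427/2486 (K = -9 + 3*(((-35 + 22)*(-27))/(-2486)) = -9 + 3*(-13*(-27)*(-1/2486)) = -9 + 3*(351*(-1/2486)) = -9 + 3*(-351/2486) = -9 - 1053/2486 = -23427/2486 ≈ -9.4236)
sqrt(l(-42) + K) = sqrt(-42 - 23427/2486) = sqrt(-127839/2486) = I*sqrt(317807754)/2486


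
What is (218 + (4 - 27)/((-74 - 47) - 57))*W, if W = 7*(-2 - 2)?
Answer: -543578/89 ≈ -6107.6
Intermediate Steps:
W = -28 (W = 7*(-4) = -28)
(218 + (4 - 27)/((-74 - 47) - 57))*W = (218 + (4 - 27)/((-74 - 47) - 57))*(-28) = (218 - 23/(-121 - 57))*(-28) = (218 - 23/(-178))*(-28) = (218 - 23*(-1/178))*(-28) = (218 + 23/178)*(-28) = (38827/178)*(-28) = -543578/89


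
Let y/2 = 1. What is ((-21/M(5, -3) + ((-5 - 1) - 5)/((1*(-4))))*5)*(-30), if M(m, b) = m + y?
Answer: 75/2 ≈ 37.500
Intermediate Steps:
y = 2 (y = 2*1 = 2)
M(m, b) = 2 + m (M(m, b) = m + 2 = 2 + m)
((-21/M(5, -3) + ((-5 - 1) - 5)/((1*(-4))))*5)*(-30) = ((-21/(2 + 5) + ((-5 - 1) - 5)/((1*(-4))))*5)*(-30) = ((-21/7 + (-6 - 5)/(-4))*5)*(-30) = ((-21*⅐ - 11*(-¼))*5)*(-30) = ((-3 + 11/4)*5)*(-30) = -¼*5*(-30) = -5/4*(-30) = 75/2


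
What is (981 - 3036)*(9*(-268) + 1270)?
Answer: 2346810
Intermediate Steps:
(981 - 3036)*(9*(-268) + 1270) = -2055*(-2412 + 1270) = -2055*(-1142) = 2346810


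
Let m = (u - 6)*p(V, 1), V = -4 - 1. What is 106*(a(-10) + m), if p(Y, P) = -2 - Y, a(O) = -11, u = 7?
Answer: -848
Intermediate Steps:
V = -5
m = 3 (m = (7 - 6)*(-2 - 1*(-5)) = 1*(-2 + 5) = 1*3 = 3)
106*(a(-10) + m) = 106*(-11 + 3) = 106*(-8) = -848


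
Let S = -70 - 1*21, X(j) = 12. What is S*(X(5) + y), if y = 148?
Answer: -14560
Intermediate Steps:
S = -91 (S = -70 - 21 = -91)
S*(X(5) + y) = -91*(12 + 148) = -91*160 = -14560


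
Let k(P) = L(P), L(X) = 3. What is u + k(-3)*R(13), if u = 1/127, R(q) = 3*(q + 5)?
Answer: 20575/127 ≈ 162.01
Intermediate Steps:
k(P) = 3
R(q) = 15 + 3*q (R(q) = 3*(5 + q) = 15 + 3*q)
u = 1/127 ≈ 0.0078740
u + k(-3)*R(13) = 1/127 + 3*(15 + 3*13) = 1/127 + 3*(15 + 39) = 1/127 + 3*54 = 1/127 + 162 = 20575/127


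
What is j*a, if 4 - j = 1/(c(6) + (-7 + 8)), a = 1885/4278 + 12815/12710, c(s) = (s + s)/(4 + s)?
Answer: 1651858/321563 ≈ 5.1370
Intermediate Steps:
c(s) = 2*s/(4 + s) (c(s) = (2*s)/(4 + s) = 2*s/(4 + s))
a = 127066/87699 (a = 1885*(1/4278) + 12815*(1/12710) = 1885/4278 + 2563/2542 = 127066/87699 ≈ 1.4489)
j = 39/11 (j = 4 - 1/(2*6/(4 + 6) + (-7 + 8)) = 4 - 1/(2*6/10 + 1) = 4 - 1/(2*6*(⅒) + 1) = 4 - 1/(6/5 + 1) = 4 - 1/11/5 = 4 - 1*5/11 = 4 - 5/11 = 39/11 ≈ 3.5455)
j*a = (39/11)*(127066/87699) = 1651858/321563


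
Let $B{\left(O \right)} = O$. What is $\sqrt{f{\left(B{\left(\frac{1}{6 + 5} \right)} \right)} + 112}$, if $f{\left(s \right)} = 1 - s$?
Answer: $\frac{3 \sqrt{1518}}{11} \approx 10.626$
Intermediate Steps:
$\sqrt{f{\left(B{\left(\frac{1}{6 + 5} \right)} \right)} + 112} = \sqrt{\left(1 - \frac{1}{6 + 5}\right) + 112} = \sqrt{\left(1 - \frac{1}{11}\right) + 112} = \sqrt{\frac{10}{11} + 112} = \sqrt{\frac{1242}{11}} = \frac{3 \sqrt{1518}}{11}$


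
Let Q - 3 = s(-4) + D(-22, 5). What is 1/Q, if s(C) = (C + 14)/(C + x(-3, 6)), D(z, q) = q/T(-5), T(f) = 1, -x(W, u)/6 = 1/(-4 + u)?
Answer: 7/46 ≈ 0.15217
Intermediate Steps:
x(W, u) = -6/(-4 + u)
D(z, q) = q (D(z, q) = q/1 = q*1 = q)
s(C) = (14 + C)/(-3 + C) (s(C) = (C + 14)/(C - 6/(-4 + 6)) = (14 + C)/(C - 6/2) = (14 + C)/(C - 6*1/2) = (14 + C)/(C - 3) = (14 + C)/(-3 + C))
Q = 46/7 (Q = 3 + ((14 - 4)/(-3 - 4) + 5) = 3 + (10/(-7) + 5) = 3 + (-1/7*10 + 5) = 3 + (-10/7 + 5) = 3 + 25/7 = 46/7 ≈ 6.5714)
1/Q = 1/(46/7) = 7/46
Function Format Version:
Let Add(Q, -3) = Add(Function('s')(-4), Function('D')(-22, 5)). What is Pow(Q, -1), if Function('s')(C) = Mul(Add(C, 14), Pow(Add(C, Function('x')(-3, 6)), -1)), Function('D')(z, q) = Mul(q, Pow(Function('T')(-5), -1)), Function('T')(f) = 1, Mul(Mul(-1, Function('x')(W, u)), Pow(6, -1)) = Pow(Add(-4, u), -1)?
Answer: Rational(7, 46) ≈ 0.15217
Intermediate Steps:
Function('x')(W, u) = Mul(-6, Pow(Add(-4, u), -1))
Function('D')(z, q) = q (Function('D')(z, q) = Mul(q, Pow(1, -1)) = Mul(q, 1) = q)
Function('s')(C) = Mul(Pow(Add(-3, C), -1), Add(14, C)) (Function('s')(C) = Mul(Add(C, 14), Pow(Add(C, Mul(-6, Pow(Add(-4, 6), -1))), -1)) = Mul(Add(14, C), Pow(Add(C, Mul(-6, Pow(2, -1))), -1)) = Mul(Add(14, C), Pow(Add(C, Mul(-6, Rational(1, 2))), -1)) = Mul(Add(14, C), Pow(Add(C, -3), -1)) = Mul(Add(14, C), Pow(Add(-3, C), -1)) = Mul(Pow(Add(-3, C), -1), Add(14, C)))
Q = Rational(46, 7) (Q = Add(3, Add(Mul(Pow(Add(-3, -4), -1), Add(14, -4)), 5)) = Add(3, Add(Mul(Pow(-7, -1), 10), 5)) = Add(3, Add(Mul(Rational(-1, 7), 10), 5)) = Add(3, Add(Rational(-10, 7), 5)) = Add(3, Rational(25, 7)) = Rational(46, 7) ≈ 6.5714)
Pow(Q, -1) = Pow(Rational(46, 7), -1) = Rational(7, 46)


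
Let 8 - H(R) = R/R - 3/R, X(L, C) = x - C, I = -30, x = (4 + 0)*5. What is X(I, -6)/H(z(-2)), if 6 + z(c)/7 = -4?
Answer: 1820/487 ≈ 3.7372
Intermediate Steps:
x = 20 (x = 4*5 = 20)
X(L, C) = 20 - C
z(c) = -70 (z(c) = -42 + 7*(-4) = -42 - 28 = -70)
H(R) = 7 + 3/R (H(R) = 8 - (R/R - 3/R) = 8 - (1 - 3/R) = 8 + (-1 + 3/R) = 7 + 3/R)
X(I, -6)/H(z(-2)) = (20 - 1*(-6))/(7 + 3/(-70)) = (20 + 6)/(7 + 3*(-1/70)) = 26/(7 - 3/70) = 26/(487/70) = 26*(70/487) = 1820/487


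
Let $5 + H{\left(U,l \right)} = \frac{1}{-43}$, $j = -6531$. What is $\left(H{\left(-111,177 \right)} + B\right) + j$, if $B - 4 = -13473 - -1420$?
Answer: $- \frac{799156}{43} \approx -18585.0$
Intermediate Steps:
$B = -12049$ ($B = 4 - 12053 = -12049$)
$H{\left(U,l \right)} = - \frac{216}{43}$ ($H{\left(U,l \right)} = -5 + \frac{1}{-43} = -5 - \frac{1}{43} = - \frac{216}{43}$)
$\left(H{\left(-111,177 \right)} + B\right) + j = \left(- \frac{216}{43} - 12049\right) - 6531 = - \frac{518323}{43} - 6531 = - \frac{799156}{43}$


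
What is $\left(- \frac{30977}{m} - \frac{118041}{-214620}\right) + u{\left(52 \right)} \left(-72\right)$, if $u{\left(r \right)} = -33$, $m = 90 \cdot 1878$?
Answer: $\frac{100413376}{42255} \approx 2376.4$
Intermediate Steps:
$m = 169020$
$\left(- \frac{30977}{m} - \frac{118041}{-214620}\right) + u{\left(52 \right)} \left(-72\right) = \left(- \frac{30977}{169020} - \frac{118041}{-214620}\right) - -2376 = \left(\left(-30977\right) \frac{1}{169020} - - \frac{11}{20}\right) + 2376 = \left(- \frac{30977}{169020} + \frac{11}{20}\right) + 2376 = \frac{15496}{42255} + 2376 = \frac{100413376}{42255}$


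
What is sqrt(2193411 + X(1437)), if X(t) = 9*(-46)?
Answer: sqrt(2192997) ≈ 1480.9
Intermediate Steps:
X(t) = -414
sqrt(2193411 + X(1437)) = sqrt(2193411 - 414) = sqrt(2192997)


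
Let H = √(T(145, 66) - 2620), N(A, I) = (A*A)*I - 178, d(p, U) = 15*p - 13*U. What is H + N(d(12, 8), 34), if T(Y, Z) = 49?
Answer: 196206 + I*√2571 ≈ 1.9621e+5 + 50.705*I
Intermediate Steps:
d(p, U) = -13*U + 15*p
N(A, I) = -178 + I*A² (N(A, I) = A²*I - 178 = I*A² - 178 = -178 + I*A²)
H = I*√2571 (H = √(49 - 2620) = √(-2571) = I*√2571 ≈ 50.705*I)
H + N(d(12, 8), 34) = I*√2571 + (-178 + 34*(-13*8 + 15*12)²) = I*√2571 + (-178 + 34*(-104 + 180)²) = I*√2571 + (-178 + 34*76²) = I*√2571 + (-178 + 34*5776) = I*√2571 + (-178 + 196384) = I*√2571 + 196206 = 196206 + I*√2571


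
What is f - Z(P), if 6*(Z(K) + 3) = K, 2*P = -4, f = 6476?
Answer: 19438/3 ≈ 6479.3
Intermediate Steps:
P = -2 (P = (½)*(-4) = -2)
Z(K) = -3 + K/6
f - Z(P) = 6476 - (-3 + (⅙)*(-2)) = 6476 - (-3 - ⅓) = 6476 - 1*(-10/3) = 6476 + 10/3 = 19438/3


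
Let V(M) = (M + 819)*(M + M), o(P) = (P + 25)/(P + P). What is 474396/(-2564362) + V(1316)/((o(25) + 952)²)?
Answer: 6989559978538/1164488323829 ≈ 6.0023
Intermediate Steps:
o(P) = (25 + P)/(2*P) (o(P) = (25 + P)/((2*P)) = (25 + P)*(1/(2*P)) = (25 + P)/(2*P))
V(M) = 2*M*(819 + M) (V(M) = (819 + M)*(2*M) = 2*M*(819 + M))
474396/(-2564362) + V(1316)/((o(25) + 952)²) = 474396/(-2564362) + (2*1316*(819 + 1316))/(((½)*(25 + 25)/25 + 952)²) = 474396*(-1/2564362) + (2*1316*2135)/(((½)*(1/25)*50 + 952)²) = -237198/1282181 + 5619320/((1 + 952)²) = -237198/1282181 + 5619320/(953²) = -237198/1282181 + 5619320/908209 = 6989559978538/1164488323829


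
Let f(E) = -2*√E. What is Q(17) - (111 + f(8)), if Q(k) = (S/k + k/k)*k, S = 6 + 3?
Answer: -85 + 4*√2 ≈ -79.343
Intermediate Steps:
S = 9
Q(k) = k*(1 + 9/k) (Q(k) = (9/k + k/k)*k = (9/k + 1)*k = (1 + 9/k)*k = k*(1 + 9/k))
Q(17) - (111 + f(8)) = (9 + 17) - (111 - 4*√2) = 26 - (111 - 4*√2) = 26 + (-111 + 4*√2) = -85 + 4*√2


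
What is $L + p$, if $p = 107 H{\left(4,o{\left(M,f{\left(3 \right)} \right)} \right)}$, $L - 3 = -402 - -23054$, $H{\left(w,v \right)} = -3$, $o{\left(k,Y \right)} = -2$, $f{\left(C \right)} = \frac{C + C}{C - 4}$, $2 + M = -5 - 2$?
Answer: $22334$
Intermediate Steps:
$M = -9$ ($M = -2 - 7 = -9$)
$f{\left(C \right)} = \frac{2 C}{-4 + C}$
$L = 22655$ ($L = 3 - -22652 = 3 + \left(-402 + 23054\right) = 3 + 22652 = 22655$)
$p = -321$ ($p = 107 \left(-3\right) = -321$)
$L + p = 22655 - 321 = 22334$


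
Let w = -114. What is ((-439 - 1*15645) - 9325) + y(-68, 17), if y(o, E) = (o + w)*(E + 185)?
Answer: -62173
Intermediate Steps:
y(o, E) = (-114 + o)*(185 + E) (y(o, E) = (o - 114)*(E + 185) = (-114 + o)*(185 + E))
((-439 - 1*15645) - 9325) + y(-68, 17) = ((-439 - 1*15645) - 9325) + (-21090 - 114*17 + 185*(-68) + 17*(-68)) = ((-439 - 15645) - 9325) + (-21090 - 1938 - 12580 - 1156) = (-16084 - 9325) - 36764 = -25409 - 36764 = -62173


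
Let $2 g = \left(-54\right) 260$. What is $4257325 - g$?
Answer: $4264345$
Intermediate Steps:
$g = -7020$ ($g = \frac{\left(-54\right) 260}{2} = \frac{1}{2} \left(-14040\right) = -7020$)
$4257325 - g = 4257325 - -7020 = 4257325 + 7020 = 4264345$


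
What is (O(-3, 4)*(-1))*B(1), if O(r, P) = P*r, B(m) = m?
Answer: 12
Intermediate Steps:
(O(-3, 4)*(-1))*B(1) = ((4*(-3))*(-1))*1 = -12*(-1)*1 = 12*1 = 12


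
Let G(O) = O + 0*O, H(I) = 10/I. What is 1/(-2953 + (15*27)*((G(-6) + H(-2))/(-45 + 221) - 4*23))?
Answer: -16/643813 ≈ -2.4852e-5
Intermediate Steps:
G(O) = O (G(O) = O + 0 = O)
1/(-2953 + (15*27)*((G(-6) + H(-2))/(-45 + 221) - 4*23)) = 1/(-2953 + (15*27)*((-6 + 10/(-2))/(-45 + 221) - 4*23)) = 1/(-2953 + 405*((-6 + 10*(-½))/176 - 92)) = 1/(-2953 + 405*((-6 - 5)*(1/176) - 92)) = 1/(-2953 + 405*(-11*1/176 - 92)) = 1/(-2953 + 405*(-1/16 - 92)) = 1/(-2953 + 405*(-1473/16)) = 1/(-2953 - 596565/16) = 1/(-643813/16) = -16/643813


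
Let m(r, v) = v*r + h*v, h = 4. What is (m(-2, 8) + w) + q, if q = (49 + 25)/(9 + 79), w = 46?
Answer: 2765/44 ≈ 62.841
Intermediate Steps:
m(r, v) = 4*v + r*v (m(r, v) = v*r + 4*v = r*v + 4*v = 4*v + r*v)
q = 37/44 (q = 74/88 = 74*(1/88) = 37/44 ≈ 0.84091)
(m(-2, 8) + w) + q = (8*(4 - 2) + 46) + 37/44 = (8*2 + 46) + 37/44 = (16 + 46) + 37/44 = 62 + 37/44 = 2765/44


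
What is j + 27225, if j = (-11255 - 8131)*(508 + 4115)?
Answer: -89594253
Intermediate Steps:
j = -89621478 (j = -19386*4623 = -89621478)
j + 27225 = -89621478 + 27225 = -89594253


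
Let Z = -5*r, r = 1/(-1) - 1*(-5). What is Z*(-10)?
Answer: 200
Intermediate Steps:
r = 4 (r = -1 + 5 = 4)
Z = -20 (Z = -5*4 = -20)
Z*(-10) = -20*(-10) = 200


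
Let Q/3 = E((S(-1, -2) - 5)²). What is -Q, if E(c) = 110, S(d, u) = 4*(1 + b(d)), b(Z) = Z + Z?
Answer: -330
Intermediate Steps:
b(Z) = 2*Z
S(d, u) = 4 + 8*d (S(d, u) = 4*(1 + 2*d) = 4 + 8*d)
Q = 330 (Q = 3*110 = 330)
-Q = -1*330 = -330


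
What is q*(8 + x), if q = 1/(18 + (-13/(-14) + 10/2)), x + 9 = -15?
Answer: -224/335 ≈ -0.66866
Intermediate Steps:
x = -24 (x = -9 - 15 = -24)
q = 14/335 (q = 1/(18 + (-13*(-1/14) + 10*(½))) = 1/(18 + (13/14 + 5)) = 1/(18 + 83/14) = 1/(335/14) = 14/335 ≈ 0.041791)
q*(8 + x) = 14*(8 - 24)/335 = (14/335)*(-16) = -224/335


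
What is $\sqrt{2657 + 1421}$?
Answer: $\sqrt{4078} \approx 63.859$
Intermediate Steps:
$\sqrt{2657 + 1421} = \sqrt{4078}$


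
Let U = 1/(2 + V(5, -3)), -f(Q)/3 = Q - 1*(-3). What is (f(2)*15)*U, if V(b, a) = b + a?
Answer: -225/4 ≈ -56.250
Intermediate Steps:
f(Q) = -9 - 3*Q (f(Q) = -3*(Q - 1*(-3)) = -3*(Q + 3) = -3*(3 + Q) = -9 - 3*Q)
V(b, a) = a + b
U = 1/4 (U = 1/(2 + (-3 + 5)) = 1/(2 + 2) = 1/4 ≈ 0.25000)
(f(2)*15)*U = ((-9 - 3*2)*15)*(1/4) = ((-9 - 6)*15)*(1/4) = -15*15*(1/4) = -225*1/4 = -225/4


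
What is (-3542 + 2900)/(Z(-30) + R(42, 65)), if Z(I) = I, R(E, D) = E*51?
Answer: -107/352 ≈ -0.30398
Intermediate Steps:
R(E, D) = 51*E
(-3542 + 2900)/(Z(-30) + R(42, 65)) = (-3542 + 2900)/(-30 + 51*42) = -642/(-30 + 2142) = -642/2112 = -642*1/2112 = -107/352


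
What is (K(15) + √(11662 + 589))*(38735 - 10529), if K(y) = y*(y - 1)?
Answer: 5923260 + 28206*√12251 ≈ 9.0452e+6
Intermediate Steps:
K(y) = y*(-1 + y)
(K(15) + √(11662 + 589))*(38735 - 10529) = (15*(-1 + 15) + √(11662 + 589))*(38735 - 10529) = (15*14 + √12251)*28206 = (210 + √12251)*28206 = 5923260 + 28206*√12251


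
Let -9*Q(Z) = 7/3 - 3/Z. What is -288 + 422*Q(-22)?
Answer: -119929/297 ≈ -403.80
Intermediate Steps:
Q(Z) = -7/27 + 1/(3*Z) (Q(Z) = -(7/3 - 3/Z)/9 = -7/27 + 1/(3*Z))
-288 + 422*Q(-22) = -288 + 422*((1/27)*(9 - 7*(-22))/(-22)) = -288 + 422*((1/27)*(-1/22)*(9 + 154)) = -288 + 422*((1/27)*(-1/22)*163) = -288 + 422*(-163/594) = -288 - 34393/297 = -119929/297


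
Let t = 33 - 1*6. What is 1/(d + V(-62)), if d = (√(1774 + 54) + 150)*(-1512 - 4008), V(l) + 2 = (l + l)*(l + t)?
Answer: -45759/34595511058 + 920*√457/51893266587 ≈ -9.4369e-7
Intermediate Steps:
t = 27 (t = 33 - 6 = 27)
V(l) = -2 + 2*l*(27 + l) (V(l) = -2 + (l + l)*(l + 27) = -2 + (2*l)*(27 + l) = -2 + 2*l*(27 + l))
d = -828000 - 11040*√457 (d = (√1828 + 150)*(-5520) = (2*√457 + 150)*(-5520) = (150 + 2*√457)*(-5520) = -828000 - 11040*√457 ≈ -1.0640e+6)
1/(d + V(-62)) = 1/((-828000 - 11040*√457) + (-2 + 2*(-62)² + 54*(-62))) = 1/((-828000 - 11040*√457) + (-2 + 2*3844 - 3348)) = 1/((-828000 - 11040*√457) + (-2 + 7688 - 3348)) = 1/((-828000 - 11040*√457) + 4338) = 1/(-823662 - 11040*√457)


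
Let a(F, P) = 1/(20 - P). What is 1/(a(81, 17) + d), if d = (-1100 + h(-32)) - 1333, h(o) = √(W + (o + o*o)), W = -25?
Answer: -21894/53252101 - 9*√967/53252101 ≈ -0.00041639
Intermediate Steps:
h(o) = √(-25 + o + o²) (h(o) = √(-25 + (o + o*o)) = √(-25 + (o + o²)) = √(-25 + o + o²))
d = -2433 + √967 (d = (-1100 + √(-25 - 32 + (-32)²)) - 1333 = (-1100 + √(-25 - 32 + 1024)) - 1333 = (-1100 + √967) - 1333 = -2433 + √967 ≈ -2401.9)
1/(a(81, 17) + d) = 1/(-1/(-20 + 17) + (-2433 + √967)) = 1/(-1/(-3) + (-2433 + √967)) = 1/(-1*(-⅓) + (-2433 + √967)) = 1/(⅓ + (-2433 + √967)) = 1/(-7298/3 + √967)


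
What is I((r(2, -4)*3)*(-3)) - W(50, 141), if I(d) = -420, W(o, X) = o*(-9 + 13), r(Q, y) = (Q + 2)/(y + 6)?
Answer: -620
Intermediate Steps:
r(Q, y) = (2 + Q)/(6 + y)
W(o, X) = 4*o (W(o, X) = o*4 = 4*o)
I((r(2, -4)*3)*(-3)) - W(50, 141) = -420 - 4*50 = -420 - 1*200 = -420 - 200 = -620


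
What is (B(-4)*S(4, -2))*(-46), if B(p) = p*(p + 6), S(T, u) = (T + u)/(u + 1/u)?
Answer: -1472/5 ≈ -294.40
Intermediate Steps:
S(T, u) = (T + u)/(u + 1/u)
B(p) = p*(6 + p)
(B(-4)*S(4, -2))*(-46) = ((-4*(6 - 4))*(-2*(4 - 2)/(1 + (-2)**2)))*(-46) = ((-4*2)*(-2*2/(1 + 4)))*(-46) = -(-16)*2/5*(-46) = -8*(-4/5)*(-46) = (32/5)*(-46) = -1472/5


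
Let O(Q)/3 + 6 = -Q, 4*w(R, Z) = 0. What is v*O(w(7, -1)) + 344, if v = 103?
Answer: -1510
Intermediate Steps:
w(R, Z) = 0 (w(R, Z) = (1/4)*0 = 0)
O(Q) = -18 - 3*Q (O(Q) = -18 + 3*(-Q) = -18 - 3*Q)
v*O(w(7, -1)) + 344 = 103*(-18 - 3*0) + 344 = 103*(-18 + 0) + 344 = 103*(-18) + 344 = -1854 + 344 = -1510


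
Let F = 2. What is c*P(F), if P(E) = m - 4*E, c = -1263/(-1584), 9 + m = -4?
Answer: -2947/176 ≈ -16.744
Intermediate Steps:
m = -13 (m = -9 - 4 = -13)
c = 421/528 (c = -1263*(-1/1584) = 421/528 ≈ 0.79735)
P(E) = -13 - 4*E
c*P(F) = 421*(-13 - 4*2)/528 = 421*(-13 - 8)/528 = (421/528)*(-21) = -2947/176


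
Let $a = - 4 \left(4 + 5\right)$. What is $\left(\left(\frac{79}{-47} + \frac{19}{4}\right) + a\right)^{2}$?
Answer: $\frac{38328481}{35344} \approx 1084.4$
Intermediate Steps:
$a = -36$ ($a = \left(-4\right) 9 = -36$)
$\left(\left(\frac{79}{-47} + \frac{19}{4}\right) + a\right)^{2} = \left(\left(\frac{79}{-47} + \frac{19}{4}\right) - 36\right)^{2} = \left(\left(79 \left(- \frac{1}{47}\right) + 19 \cdot \frac{1}{4}\right) - 36\right)^{2} = \left(\left(- \frac{79}{47} + \frac{19}{4}\right) - 36\right)^{2} = \left(\frac{577}{188} - 36\right)^{2} = \left(- \frac{6191}{188}\right)^{2} = \frac{38328481}{35344}$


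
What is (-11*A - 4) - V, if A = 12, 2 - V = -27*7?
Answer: -327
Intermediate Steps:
V = 191 (V = 2 - (-27)*7 = 2 - 1*(-189) = 2 + 189 = 191)
(-11*A - 4) - V = (-11*12 - 4) - 1*191 = (-132 - 4) - 191 = -136 - 191 = -327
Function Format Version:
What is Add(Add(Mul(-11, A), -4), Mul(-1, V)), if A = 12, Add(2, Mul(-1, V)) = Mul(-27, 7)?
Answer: -327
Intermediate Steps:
V = 191 (V = Add(2, Mul(-1, Mul(-27, 7))) = Add(2, Mul(-1, -189)) = Add(2, 189) = 191)
Add(Add(Mul(-11, A), -4), Mul(-1, V)) = Add(Add(Mul(-11, 12), -4), Mul(-1, 191)) = Add(Add(-132, -4), -191) = Add(-136, -191) = -327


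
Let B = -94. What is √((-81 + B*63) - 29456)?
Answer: I*√35459 ≈ 188.31*I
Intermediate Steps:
√((-81 + B*63) - 29456) = √((-81 - 94*63) - 29456) = √((-81 - 5922) - 29456) = √(-6003 - 29456) = √(-35459) = I*√35459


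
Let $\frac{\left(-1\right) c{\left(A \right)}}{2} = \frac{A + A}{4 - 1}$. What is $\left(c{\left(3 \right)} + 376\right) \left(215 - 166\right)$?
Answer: $18228$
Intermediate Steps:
$c{\left(A \right)} = - \frac{4 A}{3}$ ($c{\left(A \right)} = - 2 \frac{A + A}{4 - 1} = - 2 \frac{2 A}{3} = - \frac{4 A}{3}$)
$\left(c{\left(3 \right)} + 376\right) \left(215 - 166\right) = \left(\left(- \frac{4}{3}\right) 3 + 376\right) \left(215 - 166\right) = \left(-4 + 376\right) 49 = 372 \cdot 49 = 18228$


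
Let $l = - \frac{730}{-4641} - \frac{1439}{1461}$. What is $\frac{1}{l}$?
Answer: $- \frac{753389}{623541} \approx -1.2082$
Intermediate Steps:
$l = - \frac{623541}{753389}$ ($l = \left(-730\right) \left(- \frac{1}{4641}\right) - \frac{1439}{1461} = \frac{730}{4641} - \frac{1439}{1461} = - \frac{623541}{753389} \approx -0.82765$)
$\frac{1}{l} = \frac{1}{- \frac{623541}{753389}} = - \frac{753389}{623541}$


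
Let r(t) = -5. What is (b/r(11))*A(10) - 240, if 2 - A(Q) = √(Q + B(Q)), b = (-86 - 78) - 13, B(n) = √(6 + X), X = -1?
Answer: -846/5 - 177*√(10 + √5)/5 ≈ -293.03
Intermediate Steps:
B(n) = √5 (B(n) = √(6 - 1) = √5)
b = -177 (b = -164 - 13 = -177)
A(Q) = 2 - √(Q + √5)
(b/r(11))*A(10) - 240 = (-177/(-5))*(2 - √(10 + √5)) - 240 = (-177*(-⅕))*(2 - √(10 + √5)) - 240 = 177*(2 - √(10 + √5))/5 - 240 = (354/5 - 177*√(10 + √5)/5) - 240 = -846/5 - 177*√(10 + √5)/5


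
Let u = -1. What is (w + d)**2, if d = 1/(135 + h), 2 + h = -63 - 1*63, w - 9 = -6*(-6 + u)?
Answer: 128164/49 ≈ 2615.6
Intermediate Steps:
w = 51 (w = 9 - 6*(-6 - 1) = 9 - 6*(-7) = 9 + 42 = 51)
h = -128 (h = -2 + (-63 - 1*63) = -2 + (-63 - 63) = -2 - 126 = -128)
d = 1/7 (d = 1/(135 - 128) = 1/7 ≈ 0.14286)
(w + d)**2 = (51 + 1/7)**2 = (358/7)**2 = 128164/49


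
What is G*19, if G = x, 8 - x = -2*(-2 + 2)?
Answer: 152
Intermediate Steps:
x = 8 (x = 8 - (-2)*(-2 + 2) = 8 - (-2)*0 = 8 - 1*0 = 8 + 0 = 8)
G = 8
G*19 = 8*19 = 152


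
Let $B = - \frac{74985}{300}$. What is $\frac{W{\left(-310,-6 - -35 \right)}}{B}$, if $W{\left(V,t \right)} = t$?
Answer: $- \frac{580}{4999} \approx -0.11602$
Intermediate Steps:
$B = - \frac{4999}{20}$ ($B = \left(-74985\right) \frac{1}{300} = - \frac{4999}{20} \approx -249.95$)
$\frac{W{\left(-310,-6 - -35 \right)}}{B} = \frac{-6 - -35}{- \frac{4999}{20}} = \left(-6 + 35\right) \left(- \frac{20}{4999}\right) = 29 \left(- \frac{20}{4999}\right) = - \frac{580}{4999}$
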